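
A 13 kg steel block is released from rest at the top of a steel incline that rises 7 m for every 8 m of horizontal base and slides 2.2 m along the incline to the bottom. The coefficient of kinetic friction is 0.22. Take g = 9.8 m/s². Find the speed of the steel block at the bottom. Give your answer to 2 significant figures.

4.6 m/s

The weight component along the incline is mg sin 41.19° = 83.893 N and the normal force is N = mg cos 41.19° = 95.878 N.
Friction up the slope is f = μN = 0.22 × 95.878 = 21.093 N, so the net downslope force is 83.893 − 21.093 = 62.800 N and a = 62.800 / 13 = 4.8308 m/s².
Starting from rest over a distance of 2.2 m, v² = 2aL = 2 × 4.8308 × 2.2 = 21.2555, so v = 4.6104 m/s.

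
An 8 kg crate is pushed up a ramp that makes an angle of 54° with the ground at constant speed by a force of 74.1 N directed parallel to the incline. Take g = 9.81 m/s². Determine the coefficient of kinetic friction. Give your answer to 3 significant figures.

At constant speed ΣF = 0 along the incline. The applied 74.1 N acts up the slope; the weight component mg sin 54° = 63.492 N and kinetic friction μN both act down the slope.
So 74.1 = 63.492 + μ × 46.129, giving μ = (74.1 − 63.492) / 46.129 = 0.2300.

0.230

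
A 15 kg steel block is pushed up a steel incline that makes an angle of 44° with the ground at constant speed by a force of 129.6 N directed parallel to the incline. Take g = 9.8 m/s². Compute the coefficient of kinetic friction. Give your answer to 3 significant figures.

0.260

At constant speed ΣF = 0 along the incline. The applied 129.6 N acts up the slope; the weight component mg sin 44° = 102.115 N and kinetic friction μN both act down the slope.
So 129.6 = 102.115 + μ × 105.743, giving μ = (129.6 − 102.115) / 105.743 = 0.2599.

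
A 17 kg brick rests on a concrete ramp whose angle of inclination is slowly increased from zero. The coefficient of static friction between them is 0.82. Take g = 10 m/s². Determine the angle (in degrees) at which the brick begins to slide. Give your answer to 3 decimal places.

At the threshold of sliding, static friction is at its maximum μ_s N and exactly balances the weight component along the incline: mg sin θ = μ_s mg cos θ.
Hence tan θ = μ_s = 0.82, so θ = arctan(0.82) = 39.3518°.

39.352°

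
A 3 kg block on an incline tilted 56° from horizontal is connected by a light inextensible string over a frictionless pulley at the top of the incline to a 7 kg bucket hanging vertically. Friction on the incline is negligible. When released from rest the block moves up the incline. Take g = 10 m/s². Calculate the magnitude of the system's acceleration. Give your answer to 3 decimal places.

4.513 m/s²

For the block on the incline: the weight component along the slope is m₁g sin 56° = 3 × 10 × 0.8290 = 24.870 N and the normal force is N = m₁g cos 56° = 16.776 N.
Newton's second law for the block (up-slope positive): T − 24.870 = 3 a. For the hanging bucket (downward positive): 7 × 10 − T = 7 a.
Adding the two equations eliminates T: 45.130 = 10 a, so a = 4.5130 m/s².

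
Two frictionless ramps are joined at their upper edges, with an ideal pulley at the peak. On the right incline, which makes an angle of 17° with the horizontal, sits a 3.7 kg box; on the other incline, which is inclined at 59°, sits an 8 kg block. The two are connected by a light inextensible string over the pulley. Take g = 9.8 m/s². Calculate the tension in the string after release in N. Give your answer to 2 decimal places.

Resolve each weight along its own incline: the 3.7 kg mass has component 3.7 × 9.8 × sin 17° = 10.601 N down its slope, and the 8 kg mass has 8 × 9.8 × sin 59° = 67.202 N down its slope.
The 8 kg side's 67.202 N exceeds the other side's 10.601 N, so that mass slides down and the 3.7 kg mass slides up. Taking that direction as positive, Newton's second law for the whole system gives 67.202 − 10.601 = (3.7 + 8) a, so a = 56.601 / 11.7 = 4.8377 m/s².
For the 3.7 kg mass (up-slope positive): T − 10.601 = 3.7 × 4.8377, so T = 28.500 N.

28.50 N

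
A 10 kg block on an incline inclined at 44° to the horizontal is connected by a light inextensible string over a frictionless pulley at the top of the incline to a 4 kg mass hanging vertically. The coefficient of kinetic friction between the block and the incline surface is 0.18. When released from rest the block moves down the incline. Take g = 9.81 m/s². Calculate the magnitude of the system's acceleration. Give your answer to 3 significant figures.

For the block on the incline: the weight component along the slope is m₁g sin 44° = 10 × 9.81 × 0.6947 = 68.150 N and the normal force is N = m₁g cos 44° = 70.567 N.
Kinetic friction opposes the block's motion down the incline: f = μN = 0.18 × 70.567 = 12.702 N acting up the slope.
Newton's second law for the block (down-slope positive): 68.150 − 12.702 − T = 10 a. For the hanging mass (upward positive): T − 4 × 9.81 = 4 a.
Adding the two equations eliminates T: 16.208 = 14 a, so a = 1.1577 m/s².

1.16 m/s²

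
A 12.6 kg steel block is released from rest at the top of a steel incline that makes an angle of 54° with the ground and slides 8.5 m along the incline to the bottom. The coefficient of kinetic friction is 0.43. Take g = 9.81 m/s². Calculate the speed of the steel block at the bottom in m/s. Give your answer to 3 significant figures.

9.63 m/s

The weight component along the incline is mg sin 54° = 99.999 N and the normal force is N = mg cos 54° = 72.654 N.
Friction up the slope is f = μN = 0.43 × 72.654 = 31.241 N, so the net downslope force is 99.999 − 31.241 = 68.758 N and a = 68.758 / 12.6 = 5.4570 m/s².
Starting from rest over a distance of 8.5 m, v² = 2aL = 2 × 5.4570 × 8.5 = 92.7690, so v = 9.6317 m/s.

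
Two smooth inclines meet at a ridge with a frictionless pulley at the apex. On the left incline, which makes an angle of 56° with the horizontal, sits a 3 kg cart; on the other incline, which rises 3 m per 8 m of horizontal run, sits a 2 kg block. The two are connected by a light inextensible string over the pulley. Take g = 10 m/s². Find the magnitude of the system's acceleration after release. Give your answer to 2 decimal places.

3.57 m/s²

Resolve each weight along its own incline: the 3 kg mass has component 3 × 10 × sin 56° = 24.871 N down its slope, and the 2 kg mass has 2 × 10 × sin 20.56° = 7.022 N down its slope.
The 3 kg side's 24.871 N exceeds the other side's 7.022 N, so that mass slides down and the 2 kg mass slides up. Taking that direction as positive, Newton's second law for the whole system gives 24.871 − 7.022 = (3 + 2) a, so a = 17.849 / 5 = 3.5698 m/s².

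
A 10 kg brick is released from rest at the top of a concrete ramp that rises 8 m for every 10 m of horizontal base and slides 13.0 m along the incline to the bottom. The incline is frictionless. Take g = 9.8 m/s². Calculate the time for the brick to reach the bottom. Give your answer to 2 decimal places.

2.06 s

The weight component along the incline is mg sin 38.66° = 61.220 N and the normal force is N = mg cos 38.66° = 76.525 N.
With no friction, a = g sin 38.66° = 6.1220 m/s².
Starting from rest, L = ½at², so t = √(2L/a) = √(2 × 13.0 / 6.1220) = 2.0608 s.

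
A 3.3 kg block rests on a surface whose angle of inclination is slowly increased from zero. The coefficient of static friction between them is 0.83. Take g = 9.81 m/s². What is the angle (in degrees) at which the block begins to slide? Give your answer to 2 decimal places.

39.69°

At the threshold of sliding, static friction is at its maximum μ_s N and exactly balances the weight component along the incline: mg sin θ = μ_s mg cos θ.
Hence tan θ = μ_s = 0.83, so θ = arctan(0.83) = 39.6927°.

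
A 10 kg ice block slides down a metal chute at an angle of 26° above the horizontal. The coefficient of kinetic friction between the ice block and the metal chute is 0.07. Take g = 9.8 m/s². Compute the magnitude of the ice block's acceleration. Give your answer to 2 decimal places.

Resolving the weight along the incline: the component pulling the ice block down the slope is mg sin 26° = 10 × 9.8 × 0.4384 = 42.963 N, and the normal force is N = mg cos 26° = 10 × 9.8 × 0.8988 = 88.082 N.
Kinetic friction acts up the slope with magnitude f = μN = 0.07 × 88.082 = 6.166 N.
Net force along the incline is 42.963 − 6.166 = 36.797 N, so a = 36.797 / 10 = 3.6797 m/s².

3.68 m/s²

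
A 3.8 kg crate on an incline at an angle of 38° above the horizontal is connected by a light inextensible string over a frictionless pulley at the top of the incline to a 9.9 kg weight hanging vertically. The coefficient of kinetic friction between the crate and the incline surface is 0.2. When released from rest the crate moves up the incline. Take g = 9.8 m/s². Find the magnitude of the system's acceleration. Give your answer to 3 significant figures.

4.98 m/s²

For the crate on the incline: the weight component along the slope is m₁g sin 38° = 3.8 × 9.8 × 0.6157 = 22.929 N and the normal force is N = m₁g cos 38° = 29.346 N.
Kinetic friction opposes the crate's motion up the incline: f = μN = 0.2 × 29.346 = 5.869 N acting down the slope.
Newton's second law for the crate (up-slope positive): T − 22.929 − 5.869 = 3.8 a. For the hanging weight (downward positive): 9.9 × 9.8 − T = 9.9 a.
Adding the two equations eliminates T: 68.222 = 13.7 a, so a = 4.9797 m/s².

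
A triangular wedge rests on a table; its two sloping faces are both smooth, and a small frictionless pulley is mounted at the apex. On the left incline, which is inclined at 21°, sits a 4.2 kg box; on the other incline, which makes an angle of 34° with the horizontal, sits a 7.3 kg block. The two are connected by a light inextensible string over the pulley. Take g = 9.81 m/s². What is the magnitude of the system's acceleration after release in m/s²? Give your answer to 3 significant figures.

2.20 m/s²

Resolve each weight along its own incline: the 4.2 kg mass has component 4.2 × 9.81 × sin 21° = 14.765 N down its slope, and the 7.3 kg mass has 7.3 × 9.81 × sin 34° = 40.045 N down its slope.
The 7.3 kg side's 40.045 N exceeds the other side's 14.765 N, so that mass slides down and the 4.2 kg mass slides up. Taking that direction as positive, Newton's second law for the whole system gives 40.045 − 14.765 = (4.2 + 7.3) a, so a = 25.280 / 11.5 = 2.1983 m/s².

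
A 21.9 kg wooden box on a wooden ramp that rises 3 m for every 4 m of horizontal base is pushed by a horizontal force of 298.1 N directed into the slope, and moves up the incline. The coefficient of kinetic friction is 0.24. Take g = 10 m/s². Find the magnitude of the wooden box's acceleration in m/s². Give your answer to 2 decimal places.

1.01 m/s²

The horizontal push has components F cos 36.87° = 298.1 × 0.8000 = 238.480 N up the incline and F sin 36.87° = 298.1 × 0.6000 = 178.860 N pressing into the surface.
The normal force is therefore N = mg cos 36.87° + F sin 36.87° = 175.200 + 178.860 = 354.060 N, and kinetic friction down the slope is μN = 0.24 × 354.060 = 84.974 N.
Along the incline: F cos 36.87° − mg sin 36.87° − μN = ma, so 238.480 − 131.400 − 84.974 = 21.9 a, giving a = 1.0094 m/s².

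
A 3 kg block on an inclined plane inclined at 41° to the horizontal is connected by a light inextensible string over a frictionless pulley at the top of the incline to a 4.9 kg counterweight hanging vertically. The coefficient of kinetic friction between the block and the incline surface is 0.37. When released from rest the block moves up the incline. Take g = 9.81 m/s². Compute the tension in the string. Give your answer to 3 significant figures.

For the block on the incline: the weight component along the slope is m₁g sin 41° = 3 × 9.81 × 0.6561 = 19.309 N and the normal force is N = m₁g cos 41° = 22.211 N.
Kinetic friction opposes the block's motion up the incline: f = μN = 0.37 × 22.211 = 8.218 N acting down the slope.
Newton's second law for the block (up-slope positive): T − 19.309 − 8.218 = 3 a. For the hanging counterweight (downward positive): 4.9 × 9.81 − T = 4.9 a.
Adding the two equations eliminates T: 20.542 = 7.9 a, so a = 2.6003 m/s².
Then from the hanging counterweight's equation, T = 4.9 × (9.81 − 2.6003) = 35.328 N.

35.3 N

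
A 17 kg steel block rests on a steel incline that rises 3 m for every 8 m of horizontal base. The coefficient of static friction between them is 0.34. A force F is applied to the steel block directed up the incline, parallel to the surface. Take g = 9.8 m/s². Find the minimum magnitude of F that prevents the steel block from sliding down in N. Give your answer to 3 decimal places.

5.460 N

The normal force is N = mg cos 20.56° = 155.992 N. With F at its minimum the steel block is on the verge of sliding down, so static friction is at its maximum μ_s N = 0.34 × 155.992 = 53.037 N and acts up the slope.
Equilibrium along the incline: F + μ_s N = mg sin 20.56°, so F = 58.497 − 53.037 = 5.460 N.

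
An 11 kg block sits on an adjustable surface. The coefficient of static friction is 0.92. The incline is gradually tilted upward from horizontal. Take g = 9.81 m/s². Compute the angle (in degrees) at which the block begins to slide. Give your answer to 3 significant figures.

At the threshold of sliding, static friction is at its maximum μ_s N and exactly balances the weight component along the incline: mg sin θ = μ_s mg cos θ.
Hence tan θ = μ_s = 0.92, so θ = arctan(0.92) = 42.6141°.

42.6°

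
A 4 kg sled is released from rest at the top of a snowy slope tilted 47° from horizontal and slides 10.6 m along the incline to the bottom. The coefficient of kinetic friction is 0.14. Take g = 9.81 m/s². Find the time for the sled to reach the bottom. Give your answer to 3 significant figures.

The weight component along the incline is mg sin 47° = 28.698 N and the normal force is N = mg cos 47° = 26.762 N.
Friction up the slope is f = μN = 0.14 × 26.762 = 3.747 N, so the net downslope force is 28.698 − 3.747 = 24.951 N and a = 24.951 / 4 = 6.2378 m/s².
Starting from rest, L = ½at², so t = √(2L/a) = √(2 × 10.6 / 6.2378) = 1.8435 s.

1.84 s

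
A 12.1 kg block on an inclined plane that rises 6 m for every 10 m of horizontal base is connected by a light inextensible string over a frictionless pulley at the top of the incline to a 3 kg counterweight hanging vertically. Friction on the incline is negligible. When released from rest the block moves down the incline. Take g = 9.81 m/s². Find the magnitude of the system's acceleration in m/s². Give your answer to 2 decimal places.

For the block on the incline: the weight component along the slope is m₁g sin 30.96° = 12.1 × 9.81 × 0.5145 = 61.072 N and the normal force is N = m₁g cos 30.96° = 101.785 N.
Newton's second law for the block (down-slope positive): 61.072 − T = 12.1 a. For the hanging counterweight (upward positive): T − 3 × 9.81 = 3 a.
Adding the two equations eliminates T: 31.642 = 15.1 a, so a = 2.0955 m/s².

2.10 m/s²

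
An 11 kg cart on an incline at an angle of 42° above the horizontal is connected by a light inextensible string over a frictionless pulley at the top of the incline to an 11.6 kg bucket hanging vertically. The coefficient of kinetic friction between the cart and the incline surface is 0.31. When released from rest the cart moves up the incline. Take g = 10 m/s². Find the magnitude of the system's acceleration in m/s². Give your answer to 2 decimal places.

For the cart on the incline: the weight component along the slope is m₁g sin 42° = 11 × 10 × 0.6691 = 73.601 N and the normal force is N = m₁g cos 42° = 81.746 N.
Kinetic friction opposes the cart's motion up the incline: f = μN = 0.31 × 81.746 = 25.341 N acting down the slope.
Newton's second law for the cart (up-slope positive): T − 73.601 − 25.341 = 11 a. For the hanging bucket (downward positive): 11.6 × 10 − T = 11.6 a.
Adding the two equations eliminates T: 17.058 = 22.6 a, so a = 0.7548 m/s².

0.75 m/s²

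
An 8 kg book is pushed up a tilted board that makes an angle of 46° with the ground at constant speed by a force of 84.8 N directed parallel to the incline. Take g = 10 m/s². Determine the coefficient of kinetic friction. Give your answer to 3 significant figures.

0.490

At constant speed ΣF = 0 along the incline. The applied 84.8 N acts up the slope; the weight component mg sin 46° = 57.547 N and kinetic friction μN both act down the slope.
So 84.8 = 57.547 + μ × 55.573, giving μ = (84.8 − 57.547) / 55.573 = 0.4904.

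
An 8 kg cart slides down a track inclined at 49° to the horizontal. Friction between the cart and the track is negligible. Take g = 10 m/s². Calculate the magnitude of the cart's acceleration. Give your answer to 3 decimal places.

Resolving the weight along the incline: the component pulling the cart down the slope is mg sin 49° = 8 × 10 × 0.7547 = 60.376 N, and the normal force is N = mg cos 49° = 8 × 10 × 0.6561 = 52.488 N.
With no friction the net force along the incline is 60.376 N, so a = g sin 49° = 60.376 / 8 = 7.5470 m/s².

7.547 m/s²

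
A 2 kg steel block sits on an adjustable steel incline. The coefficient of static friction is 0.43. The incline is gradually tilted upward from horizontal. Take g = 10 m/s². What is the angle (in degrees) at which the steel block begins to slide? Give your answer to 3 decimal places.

At the threshold of sliding, static friction is at its maximum μ_s N and exactly balances the weight component along the incline: mg sin θ = μ_s mg cos θ.
Hence tan θ = μ_s = 0.43, so θ = arctan(0.43) = 23.2677°.

23.268°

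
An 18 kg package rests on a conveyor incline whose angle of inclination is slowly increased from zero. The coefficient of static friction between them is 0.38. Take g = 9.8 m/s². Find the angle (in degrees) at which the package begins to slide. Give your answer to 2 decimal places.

20.81°

At the threshold of sliding, static friction is at its maximum μ_s N and exactly balances the weight component along the incline: mg sin θ = μ_s mg cos θ.
Hence tan θ = μ_s = 0.38, so θ = arctan(0.38) = 20.8068°.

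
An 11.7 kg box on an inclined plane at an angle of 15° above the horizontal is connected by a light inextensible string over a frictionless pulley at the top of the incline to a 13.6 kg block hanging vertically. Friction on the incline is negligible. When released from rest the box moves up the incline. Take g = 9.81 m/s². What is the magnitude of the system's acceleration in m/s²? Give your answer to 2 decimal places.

4.10 m/s²

For the box on the incline: the weight component along the slope is m₁g sin 15° = 11.7 × 9.81 × 0.2588 = 29.704 N and the normal force is N = m₁g cos 15° = 110.866 N.
Newton's second law for the box (up-slope positive): T − 29.704 = 11.7 a. For the hanging block (downward positive): 13.6 × 9.81 − T = 13.6 a.
Adding the two equations eliminates T: 103.712 = 25.3 a, so a = 4.0993 m/s².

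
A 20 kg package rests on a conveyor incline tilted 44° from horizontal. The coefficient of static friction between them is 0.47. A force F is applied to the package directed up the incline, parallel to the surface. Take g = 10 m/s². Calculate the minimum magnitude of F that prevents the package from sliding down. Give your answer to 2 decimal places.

71.31 N

The normal force is N = mg cos 44° = 143.868 N. With F at its minimum the package is on the verge of sliding down, so static friction is at its maximum μ_s N = 0.47 × 143.868 = 67.618 N and acts up the slope.
Equilibrium along the incline: F + μ_s N = mg sin 44°, so F = 138.932 − 67.618 = 71.314 N.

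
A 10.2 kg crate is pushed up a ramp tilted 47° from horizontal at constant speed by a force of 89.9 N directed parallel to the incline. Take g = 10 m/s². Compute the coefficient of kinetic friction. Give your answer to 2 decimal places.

At constant speed ΣF = 0 along the incline. The applied 89.9 N acts up the slope; the weight component mg sin 47° = 74.598 N and kinetic friction μN both act down the slope.
So 89.9 = 74.598 + μ × 69.564, giving μ = (89.9 − 74.598) / 69.564 = 0.2200.

0.22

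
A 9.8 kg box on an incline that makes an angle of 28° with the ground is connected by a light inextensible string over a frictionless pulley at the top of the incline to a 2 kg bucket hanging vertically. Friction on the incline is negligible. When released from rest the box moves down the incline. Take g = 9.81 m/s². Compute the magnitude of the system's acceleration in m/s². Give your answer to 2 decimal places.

For the box on the incline: the weight component along the slope is m₁g sin 28° = 9.8 × 9.81 × 0.4695 = 45.137 N and the normal force is N = m₁g cos 28° = 84.885 N.
Newton's second law for the box (down-slope positive): 45.137 − T = 9.8 a. For the hanging bucket (upward positive): T − 2 × 9.81 = 2 a.
Adding the two equations eliminates T: 25.517 = 11.8 a, so a = 2.1625 m/s².

2.16 m/s²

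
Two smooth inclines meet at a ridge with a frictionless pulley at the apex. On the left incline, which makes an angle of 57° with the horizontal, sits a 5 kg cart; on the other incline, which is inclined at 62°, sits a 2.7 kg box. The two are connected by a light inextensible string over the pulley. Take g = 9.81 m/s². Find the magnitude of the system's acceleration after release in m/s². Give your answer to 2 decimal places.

2.31 m/s²

Resolve each weight along its own incline: the 5 kg mass has component 5 × 9.81 × sin 57° = 41.137 N down its slope, and the 2.7 kg mass has 2.7 × 9.81 × sin 62° = 23.387 N down its slope.
The 5 kg side's 41.137 N exceeds the other side's 23.387 N, so that mass slides down and the 2.7 kg mass slides up. Taking that direction as positive, Newton's second law for the whole system gives 41.137 − 23.387 = (5 + 2.7) a, so a = 17.750 / 7.7 = 2.3052 m/s².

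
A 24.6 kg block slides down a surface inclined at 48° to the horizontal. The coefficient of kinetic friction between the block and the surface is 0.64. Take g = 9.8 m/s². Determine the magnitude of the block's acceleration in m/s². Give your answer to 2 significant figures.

Resolving the weight along the incline: the component pulling the block down the slope is mg sin 48° = 24.6 × 9.8 × 0.7431 = 179.147 N, and the normal force is N = mg cos 48° = 24.6 × 9.8 × 0.6691 = 161.307 N.
Kinetic friction acts up the slope with magnitude f = μN = 0.64 × 161.307 = 103.236 N.
Net force along the incline is 179.147 − 103.236 = 75.911 N, so a = 75.911 / 24.6 = 3.0858 m/s².

3.1 m/s²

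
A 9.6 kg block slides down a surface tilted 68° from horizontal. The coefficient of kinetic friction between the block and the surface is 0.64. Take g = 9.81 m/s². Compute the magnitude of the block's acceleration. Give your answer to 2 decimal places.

6.74 m/s²

Resolving the weight along the incline: the component pulling the block down the slope is mg sin 68° = 9.6 × 9.81 × 0.9272 = 87.320 N, and the normal force is N = mg cos 68° = 9.6 × 9.81 × 0.3746 = 35.278 N.
Kinetic friction acts up the slope with magnitude f = μN = 0.64 × 35.278 = 22.578 N.
Net force along the incline is 87.320 − 22.578 = 64.742 N, so a = 64.742 / 9.6 = 6.7440 m/s².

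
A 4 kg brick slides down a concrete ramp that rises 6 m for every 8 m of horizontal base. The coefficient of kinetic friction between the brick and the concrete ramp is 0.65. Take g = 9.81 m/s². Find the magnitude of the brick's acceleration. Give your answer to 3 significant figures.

0.785 m/s²

Resolving the weight along the incline: the component pulling the brick down the slope is mg sin 36.87° = 4 × 9.81 × 0.6000 = 23.544 N, and the normal force is N = mg cos 36.87° = 4 × 9.81 × 0.8000 = 31.392 N.
Kinetic friction acts up the slope with magnitude f = μN = 0.65 × 31.392 = 20.405 N.
Net force along the incline is 23.544 − 20.405 = 3.139 N, so a = 3.139 / 4 = 0.7847 m/s².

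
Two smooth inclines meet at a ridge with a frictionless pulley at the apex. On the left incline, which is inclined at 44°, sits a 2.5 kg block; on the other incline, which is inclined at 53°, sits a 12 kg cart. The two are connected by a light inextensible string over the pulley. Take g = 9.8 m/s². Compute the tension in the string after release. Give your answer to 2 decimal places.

Resolve each weight along its own incline: the 2.5 kg mass has component 2.5 × 9.8 × sin 44° = 17.019 N down its slope, and the 12 kg mass has 12 × 9.8 × sin 53° = 93.920 N down its slope.
The 12 kg side's 93.920 N exceeds the other side's 17.019 N, so that mass slides down and the 2.5 kg mass slides up. Taking that direction as positive, Newton's second law for the whole system gives 93.920 − 17.019 = (2.5 + 12) a, so a = 76.901 / 14.5 = 5.3035 m/s².
For the 2.5 kg mass (up-slope positive): T − 17.019 = 2.5 × 5.3035, so T = 30.278 N.

30.28 N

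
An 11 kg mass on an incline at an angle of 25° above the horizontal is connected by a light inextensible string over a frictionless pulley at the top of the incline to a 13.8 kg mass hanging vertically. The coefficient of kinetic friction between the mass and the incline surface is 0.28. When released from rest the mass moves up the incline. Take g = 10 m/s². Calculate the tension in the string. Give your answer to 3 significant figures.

For the mass on the incline: the weight component along the slope is m₁g sin 25° = 11 × 10 × 0.4226 = 46.486 N and the normal force is N = m₁g cos 25° = 99.694 N.
Kinetic friction opposes the mass's motion up the incline: f = μN = 0.28 × 99.694 = 27.914 N acting down the slope.
Newton's second law for the mass (up-slope positive): T − 46.486 − 27.914 = 11 a. For the hanging mass (downward positive): 13.8 × 10 − T = 13.8 a.
Adding the two equations eliminates T: 63.600 = 24.8 a, so a = 2.5645 m/s².
Then from the hanging mass's equation, T = 13.8 × (10 − 2.5645) = 102.610 N.

103 N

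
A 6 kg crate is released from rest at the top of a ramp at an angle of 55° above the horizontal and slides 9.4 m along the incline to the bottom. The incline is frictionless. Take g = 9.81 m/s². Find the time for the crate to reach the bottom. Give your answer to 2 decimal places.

1.53 s

The weight component along the incline is mg sin 55° = 48.215 N and the normal force is N = mg cos 55° = 33.761 N.
With no friction, a = g sin 55° = 8.0359 m/s².
Starting from rest, L = ½at², so t = √(2L/a) = √(2 × 9.4 / 8.0359) = 1.5295 s.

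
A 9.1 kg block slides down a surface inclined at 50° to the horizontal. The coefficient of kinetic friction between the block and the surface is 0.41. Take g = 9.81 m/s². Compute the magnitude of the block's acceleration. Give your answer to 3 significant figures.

4.93 m/s²

Resolving the weight along the incline: the component pulling the block down the slope is mg sin 50° = 9.1 × 9.81 × 0.7660 = 68.382 N, and the normal force is N = mg cos 50° = 9.1 × 9.81 × 0.6428 = 57.383 N.
Kinetic friction acts up the slope with magnitude f = μN = 0.41 × 57.383 = 23.527 N.
Net force along the incline is 68.382 − 23.527 = 44.855 N, so a = 44.855 / 9.1 = 4.9291 m/s².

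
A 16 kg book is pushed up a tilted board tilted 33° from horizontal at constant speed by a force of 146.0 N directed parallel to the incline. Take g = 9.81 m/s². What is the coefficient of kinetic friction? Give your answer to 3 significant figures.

0.460

At constant speed ΣF = 0 along the incline. The applied 146.0 N acts up the slope; the weight component mg sin 33° = 85.487 N and kinetic friction μN both act down the slope.
So 146.0 = 85.487 + μ × 131.638, giving μ = (146.0 − 85.487) / 131.638 = 0.4597.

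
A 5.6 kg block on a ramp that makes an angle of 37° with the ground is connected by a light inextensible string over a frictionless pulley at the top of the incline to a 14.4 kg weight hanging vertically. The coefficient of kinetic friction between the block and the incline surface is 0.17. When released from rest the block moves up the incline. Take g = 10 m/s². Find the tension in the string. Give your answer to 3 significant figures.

70.1 N

For the block on the incline: the weight component along the slope is m₁g sin 37° = 5.6 × 10 × 0.6018 = 33.701 N and the normal force is N = m₁g cos 37° = 44.724 N.
Kinetic friction opposes the block's motion up the incline: f = μN = 0.17 × 44.724 = 7.603 N acting down the slope.
Newton's second law for the block (up-slope positive): T − 33.701 − 7.603 = 5.6 a. For the hanging weight (downward positive): 14.4 × 10 − T = 14.4 a.
Adding the two equations eliminates T: 102.696 = 20 a, so a = 5.1348 m/s².
Then from the hanging weight's equation, T = 14.4 × (10 − 5.1348) = 70.059 N.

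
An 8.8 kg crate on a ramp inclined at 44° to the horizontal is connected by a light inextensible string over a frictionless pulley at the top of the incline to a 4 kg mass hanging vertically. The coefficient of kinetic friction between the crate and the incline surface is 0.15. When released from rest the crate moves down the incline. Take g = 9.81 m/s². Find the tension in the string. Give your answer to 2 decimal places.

42.81 N

For the crate on the incline: the weight component along the slope is m₁g sin 44° = 8.8 × 9.81 × 0.6947 = 59.972 N and the normal force is N = m₁g cos 44° = 62.099 N.
Kinetic friction opposes the crate's motion down the incline: f = μN = 0.15 × 62.099 = 9.315 N acting up the slope.
Newton's second law for the crate (down-slope positive): 59.972 − 9.315 − T = 8.8 a. For the hanging mass (upward positive): T − 4 × 9.81 = 4 a.
Adding the two equations eliminates T: 11.417 = 12.8 a, so a = 0.8920 m/s².
Then from the hanging mass's equation, T = 4 × (9.81 + 0.8920) = 42.808 N.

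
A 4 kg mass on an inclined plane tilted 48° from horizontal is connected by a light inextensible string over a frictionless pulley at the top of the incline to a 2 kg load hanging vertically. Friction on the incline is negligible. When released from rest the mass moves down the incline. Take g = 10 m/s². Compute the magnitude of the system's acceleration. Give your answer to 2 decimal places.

For the mass on the incline: the weight component along the slope is m₁g sin 48° = 4 × 10 × 0.7431 = 29.724 N and the normal force is N = m₁g cos 48° = 26.765 N.
Newton's second law for the mass (down-slope positive): 29.724 − T = 4 a. For the hanging load (upward positive): T − 2 × 10 = 2 a.
Adding the two equations eliminates T: 9.724 = 6 a, so a = 1.6207 m/s².

1.62 m/s²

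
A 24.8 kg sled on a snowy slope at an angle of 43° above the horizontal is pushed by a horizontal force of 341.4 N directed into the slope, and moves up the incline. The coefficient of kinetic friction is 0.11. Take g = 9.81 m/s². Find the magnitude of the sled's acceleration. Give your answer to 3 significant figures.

The horizontal push has components F cos 43° = 341.4 × 0.7314 = 249.700 N up the incline and F sin 43° = 341.4 × 0.6820 = 232.835 N pressing into the surface.
The normal force is therefore N = mg cos 43° + F sin 43° = 177.941 + 232.835 = 410.776 N, and kinetic friction down the slope is μN = 0.11 × 410.776 = 45.185 N.
Along the incline: F cos 43° − mg sin 43° − μN = ma, so 249.700 − 165.922 − 45.185 = 24.8 a, giving a = 1.5562 m/s².

1.56 m/s²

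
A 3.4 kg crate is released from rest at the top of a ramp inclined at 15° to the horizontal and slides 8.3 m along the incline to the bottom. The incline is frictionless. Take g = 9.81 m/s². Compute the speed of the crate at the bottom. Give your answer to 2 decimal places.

6.49 m/s

The weight component along the incline is mg sin 15° = 8.633 N and the normal force is N = mg cos 15° = 32.217 N.
With no friction, a = g sin 15° = 2.5390 m/s².
Starting from rest over a distance of 8.3 m, v² = 2aL = 2 × 2.5390 × 8.3 = 42.1474, so v = 6.4921 m/s.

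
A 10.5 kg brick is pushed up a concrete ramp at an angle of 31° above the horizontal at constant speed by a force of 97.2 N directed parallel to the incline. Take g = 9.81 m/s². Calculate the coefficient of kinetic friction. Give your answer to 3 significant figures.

0.500

At constant speed ΣF = 0 along the incline. The applied 97.2 N acts up the slope; the weight component mg sin 31° = 53.051 N and kinetic friction μN both act down the slope.
So 97.2 = 53.051 + μ × 88.293, giving μ = (97.2 − 53.051) / 88.293 = 0.5000.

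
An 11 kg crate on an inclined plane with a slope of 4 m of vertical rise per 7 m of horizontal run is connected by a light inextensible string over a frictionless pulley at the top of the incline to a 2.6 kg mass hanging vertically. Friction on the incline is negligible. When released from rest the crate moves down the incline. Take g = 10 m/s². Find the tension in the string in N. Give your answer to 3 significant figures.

For the crate on the incline: the weight component along the slope is m₁g sin 29.74° = 11 × 10 × 0.4961 = 54.571 N and the normal force is N = m₁g cos 29.74° = 95.507 N.
Newton's second law for the crate (down-slope positive): 54.571 − T = 11 a. For the hanging mass (upward positive): T − 2.6 × 10 = 2.6 a.
Adding the two equations eliminates T: 28.571 = 13.6 a, so a = 2.1008 m/s².
Then from the hanging mass's equation, T = 2.6 × (10 + 2.1008) = 31.462 N.

31.5 N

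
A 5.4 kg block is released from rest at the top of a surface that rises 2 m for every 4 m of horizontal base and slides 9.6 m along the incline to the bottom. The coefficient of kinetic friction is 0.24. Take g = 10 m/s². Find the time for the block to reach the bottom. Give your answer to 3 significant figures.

The weight component along the incline is mg sin 26.57° = 24.150 N and the normal force is N = mg cos 26.57° = 48.299 N.
Friction up the slope is f = μN = 0.24 × 48.299 = 11.592 N, so the net downslope force is 24.150 − 11.592 = 12.558 N and a = 12.558 / 5.4 = 2.3256 m/s².
Starting from rest, L = ½at², so t = √(2L/a) = √(2 × 9.6 / 2.3256) = 2.8733 s.

2.87 s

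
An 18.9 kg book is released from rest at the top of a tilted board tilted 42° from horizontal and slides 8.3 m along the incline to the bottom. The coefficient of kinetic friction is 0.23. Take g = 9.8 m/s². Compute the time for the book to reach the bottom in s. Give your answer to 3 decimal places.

The weight component along the incline is mg sin 42° = 123.936 N and the normal force is N = mg cos 42° = 137.645 N.
Friction up the slope is f = μN = 0.23 × 137.645 = 31.658 N, so the net downslope force is 123.936 − 31.658 = 92.278 N and a = 92.278 / 18.9 = 4.8824 m/s².
Starting from rest, L = ½at², so t = √(2L/a) = √(2 × 8.3 / 4.8824) = 1.8439 s.

1.844 s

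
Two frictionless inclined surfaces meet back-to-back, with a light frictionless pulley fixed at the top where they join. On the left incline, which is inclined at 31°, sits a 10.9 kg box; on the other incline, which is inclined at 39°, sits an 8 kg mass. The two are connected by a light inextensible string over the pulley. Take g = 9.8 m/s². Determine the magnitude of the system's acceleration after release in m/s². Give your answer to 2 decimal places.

Resolve each weight along its own incline: the 10.9 kg mass has component 10.9 × 9.8 × sin 31° = 55.016 N down its slope, and the 8 kg mass has 8 × 9.8 × sin 39° = 49.339 N down its slope.
The 10.9 kg side's 55.016 N exceeds the other side's 49.339 N, so that mass slides down and the 8 kg mass slides up. Taking that direction as positive, Newton's second law for the whole system gives 55.016 − 49.339 = (10.9 + 8) a, so a = 5.677 / 18.9 = 0.3004 m/s².

0.30 m/s²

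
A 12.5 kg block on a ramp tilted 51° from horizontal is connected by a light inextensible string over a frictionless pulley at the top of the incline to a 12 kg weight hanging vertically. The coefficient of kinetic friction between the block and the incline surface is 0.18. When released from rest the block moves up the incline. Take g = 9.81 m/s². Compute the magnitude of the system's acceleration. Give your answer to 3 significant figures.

0.348 m/s²

For the block on the incline: the weight component along the slope is m₁g sin 51° = 12.5 × 9.81 × 0.7771 = 95.292 N and the normal force is N = m₁g cos 51° = 77.170 N.
Kinetic friction opposes the block's motion up the incline: f = μN = 0.18 × 77.170 = 13.891 N acting down the slope.
Newton's second law for the block (up-slope positive): T − 95.292 − 13.891 = 12.5 a. For the hanging weight (downward positive): 12 × 9.81 − T = 12 a.
Adding the two equations eliminates T: 8.537 = 24.5 a, so a = 0.3484 m/s².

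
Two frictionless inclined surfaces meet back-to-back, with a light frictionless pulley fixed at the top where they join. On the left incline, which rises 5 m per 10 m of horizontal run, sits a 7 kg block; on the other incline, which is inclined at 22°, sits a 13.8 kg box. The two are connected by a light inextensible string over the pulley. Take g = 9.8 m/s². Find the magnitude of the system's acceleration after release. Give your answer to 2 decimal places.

0.96 m/s²

Resolve each weight along its own incline: the 7 kg mass has component 7 × 9.8 × sin 26.57° = 30.679 N down its slope, and the 13.8 kg mass has 13.8 × 9.8 × sin 22° = 50.662 N down its slope.
The 13.8 kg side's 50.662 N exceeds the other side's 30.679 N, so that mass slides down and the 7 kg mass slides up. Taking that direction as positive, Newton's second law for the whole system gives 50.662 − 30.679 = (7 + 13.8) a, so a = 19.983 / 20.8 = 0.9607 m/s².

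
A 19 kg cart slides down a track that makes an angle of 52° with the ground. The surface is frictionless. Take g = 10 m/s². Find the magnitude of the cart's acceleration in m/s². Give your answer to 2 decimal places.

7.88 m/s²

Resolving the weight along the incline: the component pulling the cart down the slope is mg sin 52° = 19 × 10 × 0.7880 = 149.720 N, and the normal force is N = mg cos 52° = 19 × 10 × 0.6157 = 116.983 N.
With no friction the net force along the incline is 149.720 N, so a = g sin 52° = 149.720 / 19 = 7.8800 m/s².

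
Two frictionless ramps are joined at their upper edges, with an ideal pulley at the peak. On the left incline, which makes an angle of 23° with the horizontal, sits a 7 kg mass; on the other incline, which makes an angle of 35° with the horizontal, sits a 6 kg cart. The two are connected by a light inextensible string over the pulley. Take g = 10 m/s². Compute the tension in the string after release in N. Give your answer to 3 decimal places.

31.155 N

Resolve each weight along its own incline: the 7 kg mass has component 7 × 10 × sin 23° = 27.351 N down its slope, and the 6 kg mass has 6 × 10 × sin 35° = 34.415 N down its slope.
The 6 kg side's 34.415 N exceeds the other side's 27.351 N, so that mass slides down and the 7 kg mass slides up. Taking that direction as positive, Newton's second law for the whole system gives 34.415 − 27.351 = (7 + 6) a, so a = 7.064 / 13 = 0.5434 m/s².
For the 7 kg mass (up-slope positive): T − 27.351 = 7 × 0.5434, so T = 31.155 N.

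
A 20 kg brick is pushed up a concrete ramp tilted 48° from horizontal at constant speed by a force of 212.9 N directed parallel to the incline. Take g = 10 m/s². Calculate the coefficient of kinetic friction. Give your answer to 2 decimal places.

0.48

At constant speed ΣF = 0 along the incline. The applied 212.9 N acts up the slope; the weight component mg sin 48° = 148.629 N and kinetic friction μN both act down the slope.
So 212.9 = 148.629 + μ × 133.826, giving μ = (212.9 − 148.629) / 133.826 = 0.4803.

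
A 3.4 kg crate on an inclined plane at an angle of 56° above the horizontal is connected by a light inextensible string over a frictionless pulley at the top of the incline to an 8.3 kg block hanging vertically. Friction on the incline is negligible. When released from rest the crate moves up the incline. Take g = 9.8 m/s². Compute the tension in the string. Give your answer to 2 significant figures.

For the crate on the incline: the weight component along the slope is m₁g sin 56° = 3.4 × 9.8 × 0.8290 = 27.622 N and the normal force is N = m₁g cos 56° = 18.632 N.
Newton's second law for the crate (up-slope positive): T − 27.622 = 3.4 a. For the hanging block (downward positive): 8.3 × 9.8 − T = 8.3 a.
Adding the two equations eliminates T: 53.718 = 11.7 a, so a = 4.5913 m/s².
Then from the hanging block's equation, T = 8.3 × (9.8 − 4.5913) = 43.232 N.

43 N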